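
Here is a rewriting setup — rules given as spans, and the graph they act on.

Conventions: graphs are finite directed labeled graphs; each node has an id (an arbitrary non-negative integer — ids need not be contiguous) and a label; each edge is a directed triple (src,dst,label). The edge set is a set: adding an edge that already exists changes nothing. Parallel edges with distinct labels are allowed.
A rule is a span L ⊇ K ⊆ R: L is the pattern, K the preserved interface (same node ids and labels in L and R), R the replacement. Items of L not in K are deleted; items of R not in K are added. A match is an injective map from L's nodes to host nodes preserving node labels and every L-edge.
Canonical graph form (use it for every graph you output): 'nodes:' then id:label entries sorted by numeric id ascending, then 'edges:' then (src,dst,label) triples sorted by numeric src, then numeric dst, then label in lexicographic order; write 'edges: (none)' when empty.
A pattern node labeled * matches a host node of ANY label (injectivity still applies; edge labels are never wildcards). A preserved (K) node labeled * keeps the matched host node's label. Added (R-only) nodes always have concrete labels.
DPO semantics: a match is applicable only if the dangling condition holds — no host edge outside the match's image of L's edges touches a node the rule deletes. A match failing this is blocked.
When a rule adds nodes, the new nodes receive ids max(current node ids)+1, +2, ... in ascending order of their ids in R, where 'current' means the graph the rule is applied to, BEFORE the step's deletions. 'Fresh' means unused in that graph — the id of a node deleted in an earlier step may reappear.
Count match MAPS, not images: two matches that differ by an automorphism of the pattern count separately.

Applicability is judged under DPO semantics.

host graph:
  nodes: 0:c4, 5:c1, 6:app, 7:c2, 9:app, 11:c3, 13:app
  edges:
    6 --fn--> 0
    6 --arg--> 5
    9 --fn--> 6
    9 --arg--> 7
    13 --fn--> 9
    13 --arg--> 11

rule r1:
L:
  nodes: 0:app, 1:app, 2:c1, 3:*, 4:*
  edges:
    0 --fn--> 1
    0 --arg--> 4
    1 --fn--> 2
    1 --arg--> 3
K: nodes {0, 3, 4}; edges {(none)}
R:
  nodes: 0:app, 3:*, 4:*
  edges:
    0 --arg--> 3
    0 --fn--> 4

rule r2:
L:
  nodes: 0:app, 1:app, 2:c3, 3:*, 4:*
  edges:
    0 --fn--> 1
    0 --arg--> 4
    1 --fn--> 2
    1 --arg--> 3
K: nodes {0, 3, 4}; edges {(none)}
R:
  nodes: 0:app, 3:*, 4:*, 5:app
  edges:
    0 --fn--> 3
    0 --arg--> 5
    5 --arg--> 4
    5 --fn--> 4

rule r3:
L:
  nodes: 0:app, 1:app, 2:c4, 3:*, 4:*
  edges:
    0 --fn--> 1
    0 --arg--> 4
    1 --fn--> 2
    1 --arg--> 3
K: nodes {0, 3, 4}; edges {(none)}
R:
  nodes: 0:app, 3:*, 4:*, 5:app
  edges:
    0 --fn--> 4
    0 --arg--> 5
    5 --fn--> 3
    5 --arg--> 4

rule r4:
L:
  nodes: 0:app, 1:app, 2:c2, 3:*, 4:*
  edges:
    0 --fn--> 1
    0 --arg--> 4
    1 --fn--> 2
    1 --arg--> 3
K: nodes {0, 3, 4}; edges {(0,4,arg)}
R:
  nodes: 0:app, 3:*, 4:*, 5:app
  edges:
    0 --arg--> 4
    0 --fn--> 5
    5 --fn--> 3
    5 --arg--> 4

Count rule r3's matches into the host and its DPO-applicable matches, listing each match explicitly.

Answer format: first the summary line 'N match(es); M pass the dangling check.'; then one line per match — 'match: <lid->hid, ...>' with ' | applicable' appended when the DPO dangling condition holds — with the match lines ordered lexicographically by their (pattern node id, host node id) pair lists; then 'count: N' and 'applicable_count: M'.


1 match(es); 1 pass the dangling check.
match: 0->9, 1->6, 2->0, 3->5, 4->7 | applicable
count: 1
applicable_count: 1


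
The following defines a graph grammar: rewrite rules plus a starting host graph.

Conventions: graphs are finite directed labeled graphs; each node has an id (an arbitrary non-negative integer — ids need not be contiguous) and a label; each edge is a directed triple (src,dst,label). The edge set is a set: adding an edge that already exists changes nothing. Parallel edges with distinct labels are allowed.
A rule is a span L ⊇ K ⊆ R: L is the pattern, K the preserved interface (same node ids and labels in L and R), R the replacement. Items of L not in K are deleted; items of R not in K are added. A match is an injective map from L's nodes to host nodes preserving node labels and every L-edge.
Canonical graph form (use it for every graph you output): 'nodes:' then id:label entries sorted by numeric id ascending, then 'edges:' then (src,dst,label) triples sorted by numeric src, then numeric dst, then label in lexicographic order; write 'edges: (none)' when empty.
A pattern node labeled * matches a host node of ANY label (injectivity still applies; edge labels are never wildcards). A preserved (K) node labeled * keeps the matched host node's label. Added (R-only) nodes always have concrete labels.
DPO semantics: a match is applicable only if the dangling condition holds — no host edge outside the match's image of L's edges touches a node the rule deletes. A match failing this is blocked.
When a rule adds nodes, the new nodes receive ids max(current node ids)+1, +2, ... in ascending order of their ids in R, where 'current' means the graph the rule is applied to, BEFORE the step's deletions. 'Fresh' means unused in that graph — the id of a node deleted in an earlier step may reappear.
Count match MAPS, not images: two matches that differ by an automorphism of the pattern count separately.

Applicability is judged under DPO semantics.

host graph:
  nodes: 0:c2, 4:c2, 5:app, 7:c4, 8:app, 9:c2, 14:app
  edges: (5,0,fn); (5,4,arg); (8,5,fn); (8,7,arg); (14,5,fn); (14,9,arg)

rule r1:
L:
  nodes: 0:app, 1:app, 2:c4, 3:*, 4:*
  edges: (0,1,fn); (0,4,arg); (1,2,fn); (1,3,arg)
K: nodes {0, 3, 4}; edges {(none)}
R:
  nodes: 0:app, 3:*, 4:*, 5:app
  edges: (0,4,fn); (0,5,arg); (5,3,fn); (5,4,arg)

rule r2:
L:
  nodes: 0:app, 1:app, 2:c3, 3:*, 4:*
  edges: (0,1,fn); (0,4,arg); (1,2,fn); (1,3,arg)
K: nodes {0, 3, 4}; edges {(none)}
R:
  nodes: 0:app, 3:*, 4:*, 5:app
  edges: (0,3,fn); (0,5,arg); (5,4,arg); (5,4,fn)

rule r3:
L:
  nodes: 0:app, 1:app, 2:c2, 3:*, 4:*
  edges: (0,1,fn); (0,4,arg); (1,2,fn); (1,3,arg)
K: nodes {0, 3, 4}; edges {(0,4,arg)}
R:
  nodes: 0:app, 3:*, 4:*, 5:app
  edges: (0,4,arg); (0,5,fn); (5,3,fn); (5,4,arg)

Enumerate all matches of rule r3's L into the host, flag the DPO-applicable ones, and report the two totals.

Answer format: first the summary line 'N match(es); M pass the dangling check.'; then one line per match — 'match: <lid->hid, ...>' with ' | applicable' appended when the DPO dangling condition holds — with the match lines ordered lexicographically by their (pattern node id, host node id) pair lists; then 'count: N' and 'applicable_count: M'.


2 match(es); 0 pass the dangling check.
match: 0->8, 1->5, 2->0, 3->4, 4->7
match: 0->14, 1->5, 2->0, 3->4, 4->9
count: 2
applicable_count: 0


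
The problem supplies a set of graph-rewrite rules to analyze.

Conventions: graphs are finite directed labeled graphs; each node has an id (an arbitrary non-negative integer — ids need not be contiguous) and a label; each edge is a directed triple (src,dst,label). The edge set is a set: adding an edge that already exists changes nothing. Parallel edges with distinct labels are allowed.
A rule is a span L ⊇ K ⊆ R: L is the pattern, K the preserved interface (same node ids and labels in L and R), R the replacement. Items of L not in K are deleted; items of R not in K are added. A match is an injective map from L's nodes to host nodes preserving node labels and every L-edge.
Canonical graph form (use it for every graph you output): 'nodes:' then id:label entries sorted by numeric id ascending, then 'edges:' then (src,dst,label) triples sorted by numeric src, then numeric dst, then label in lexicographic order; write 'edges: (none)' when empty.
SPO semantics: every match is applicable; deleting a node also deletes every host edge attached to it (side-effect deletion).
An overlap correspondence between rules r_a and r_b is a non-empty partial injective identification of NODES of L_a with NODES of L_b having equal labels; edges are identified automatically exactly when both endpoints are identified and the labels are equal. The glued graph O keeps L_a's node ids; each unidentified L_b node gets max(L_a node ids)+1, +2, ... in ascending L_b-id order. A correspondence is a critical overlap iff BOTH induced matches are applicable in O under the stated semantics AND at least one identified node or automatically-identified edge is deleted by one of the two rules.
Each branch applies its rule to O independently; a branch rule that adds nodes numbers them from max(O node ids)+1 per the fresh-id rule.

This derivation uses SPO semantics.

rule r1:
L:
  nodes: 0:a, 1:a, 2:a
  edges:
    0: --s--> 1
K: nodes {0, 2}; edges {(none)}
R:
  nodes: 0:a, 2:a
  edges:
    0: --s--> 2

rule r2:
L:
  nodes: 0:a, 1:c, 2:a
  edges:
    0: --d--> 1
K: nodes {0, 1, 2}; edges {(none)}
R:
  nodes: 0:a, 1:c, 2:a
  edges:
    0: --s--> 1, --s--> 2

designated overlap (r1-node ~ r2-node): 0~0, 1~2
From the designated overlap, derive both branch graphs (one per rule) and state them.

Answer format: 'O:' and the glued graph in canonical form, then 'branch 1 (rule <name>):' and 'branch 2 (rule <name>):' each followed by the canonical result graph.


O:
nodes: 0:a, 1:a, 2:a, 3:c
edges: (0,1,s); (0,3,d)
branch 1 (rule r1):
nodes: 0:a, 2:a, 3:c
edges: (0,2,s); (0,3,d)
branch 2 (rule r2):
nodes: 0:a, 1:a, 2:a, 3:c
edges: (0,1,s); (0,3,s)


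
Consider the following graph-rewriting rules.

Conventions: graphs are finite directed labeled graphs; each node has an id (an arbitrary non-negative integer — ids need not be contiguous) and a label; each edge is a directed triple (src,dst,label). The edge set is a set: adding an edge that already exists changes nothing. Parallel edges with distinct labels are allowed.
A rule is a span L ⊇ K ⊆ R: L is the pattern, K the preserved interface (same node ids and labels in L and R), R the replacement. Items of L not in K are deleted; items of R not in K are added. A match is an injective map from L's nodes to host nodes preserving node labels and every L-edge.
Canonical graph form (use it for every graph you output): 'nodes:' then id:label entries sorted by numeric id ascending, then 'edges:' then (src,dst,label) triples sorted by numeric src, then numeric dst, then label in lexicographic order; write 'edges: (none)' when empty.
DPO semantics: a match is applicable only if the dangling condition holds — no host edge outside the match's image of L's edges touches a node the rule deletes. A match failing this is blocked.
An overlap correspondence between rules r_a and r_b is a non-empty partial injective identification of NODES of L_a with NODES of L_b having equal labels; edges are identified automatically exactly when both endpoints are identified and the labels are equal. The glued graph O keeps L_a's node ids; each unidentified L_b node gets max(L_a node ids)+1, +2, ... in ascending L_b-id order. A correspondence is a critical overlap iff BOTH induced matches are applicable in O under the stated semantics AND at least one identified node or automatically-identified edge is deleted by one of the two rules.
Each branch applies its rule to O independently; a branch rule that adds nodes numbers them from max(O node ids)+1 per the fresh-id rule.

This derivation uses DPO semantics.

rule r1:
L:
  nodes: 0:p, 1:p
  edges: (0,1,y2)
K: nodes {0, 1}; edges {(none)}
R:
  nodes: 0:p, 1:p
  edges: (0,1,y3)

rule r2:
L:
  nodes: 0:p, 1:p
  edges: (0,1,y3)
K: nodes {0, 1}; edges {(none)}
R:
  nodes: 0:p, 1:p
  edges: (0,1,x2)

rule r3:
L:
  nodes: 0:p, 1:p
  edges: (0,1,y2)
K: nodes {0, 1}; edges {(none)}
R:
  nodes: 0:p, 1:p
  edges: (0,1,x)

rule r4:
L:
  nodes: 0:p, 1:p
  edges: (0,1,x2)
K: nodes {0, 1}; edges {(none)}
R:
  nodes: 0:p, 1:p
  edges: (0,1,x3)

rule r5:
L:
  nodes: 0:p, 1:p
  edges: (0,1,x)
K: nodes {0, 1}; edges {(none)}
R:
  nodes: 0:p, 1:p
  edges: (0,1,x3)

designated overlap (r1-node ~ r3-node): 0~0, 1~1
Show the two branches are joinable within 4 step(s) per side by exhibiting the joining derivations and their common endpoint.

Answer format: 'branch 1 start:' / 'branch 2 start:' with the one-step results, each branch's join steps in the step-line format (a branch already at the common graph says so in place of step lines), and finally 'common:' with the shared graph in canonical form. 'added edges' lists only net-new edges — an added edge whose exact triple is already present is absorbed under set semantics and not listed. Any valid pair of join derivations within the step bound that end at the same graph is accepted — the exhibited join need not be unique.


branch 1 start:
nodes: 0:p, 1:p
edges: (0,1,y3)
branch 2 start:
nodes: 0:p, 1:p
edges: (0,1,x)
branch 1 step 1: rule r2; match: 0->0, 1->1; deleted nodes (none); deleted edges (0,1,y3); added nodes (none); added edges (0,1,x2); result: nodes: 0:p, 1:p edges: (0,1,x2)
branch 1 step 2: rule r4; match: 0->0, 1->1; deleted nodes (none); deleted edges (0,1,x2); added nodes (none); added edges (0,1,x3); result: nodes: 0:p, 1:p edges: (0,1,x3)
branch 2 step 1: rule r5; match: 0->0, 1->1; deleted nodes (none); deleted edges (0,1,x); added nodes (none); added edges (0,1,x3); result: nodes: 0:p, 1:p edges: (0,1,x3)
common:
nodes: 0:p, 1:p
edges: (0,1,x3)


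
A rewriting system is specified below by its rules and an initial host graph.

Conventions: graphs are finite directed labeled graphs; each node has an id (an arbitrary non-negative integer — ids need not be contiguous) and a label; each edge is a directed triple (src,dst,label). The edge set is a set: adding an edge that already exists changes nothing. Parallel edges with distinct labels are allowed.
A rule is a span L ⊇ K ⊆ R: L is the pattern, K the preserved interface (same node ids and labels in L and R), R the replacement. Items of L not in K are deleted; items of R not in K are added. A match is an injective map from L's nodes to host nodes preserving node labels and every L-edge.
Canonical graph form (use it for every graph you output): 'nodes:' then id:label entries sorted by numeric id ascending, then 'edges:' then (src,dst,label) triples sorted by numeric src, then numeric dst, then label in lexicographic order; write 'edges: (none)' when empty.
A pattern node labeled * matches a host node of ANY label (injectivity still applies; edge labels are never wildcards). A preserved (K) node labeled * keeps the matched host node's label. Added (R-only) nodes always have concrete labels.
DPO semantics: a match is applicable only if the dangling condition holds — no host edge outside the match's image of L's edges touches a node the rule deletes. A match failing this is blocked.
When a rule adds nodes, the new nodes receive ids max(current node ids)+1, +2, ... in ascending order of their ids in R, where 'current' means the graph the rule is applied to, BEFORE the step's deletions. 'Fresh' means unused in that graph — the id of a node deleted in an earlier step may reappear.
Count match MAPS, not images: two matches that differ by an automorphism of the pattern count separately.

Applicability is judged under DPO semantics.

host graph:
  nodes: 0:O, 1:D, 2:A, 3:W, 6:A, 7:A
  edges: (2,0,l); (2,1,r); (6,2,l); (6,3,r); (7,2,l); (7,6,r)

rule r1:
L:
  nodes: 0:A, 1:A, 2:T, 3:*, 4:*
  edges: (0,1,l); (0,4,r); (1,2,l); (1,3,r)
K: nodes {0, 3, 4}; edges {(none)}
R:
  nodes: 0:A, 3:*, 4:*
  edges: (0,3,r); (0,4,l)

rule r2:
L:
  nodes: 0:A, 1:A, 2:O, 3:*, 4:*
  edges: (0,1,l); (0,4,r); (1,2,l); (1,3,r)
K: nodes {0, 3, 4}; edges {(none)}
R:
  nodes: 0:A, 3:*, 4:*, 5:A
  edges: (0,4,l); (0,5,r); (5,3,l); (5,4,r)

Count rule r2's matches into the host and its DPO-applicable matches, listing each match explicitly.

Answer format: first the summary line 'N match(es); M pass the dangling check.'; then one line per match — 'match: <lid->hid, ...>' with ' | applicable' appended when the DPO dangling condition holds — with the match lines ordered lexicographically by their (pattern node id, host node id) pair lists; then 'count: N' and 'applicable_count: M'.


2 match(es); 0 pass the dangling check.
match: 0->6, 1->2, 2->0, 3->1, 4->3
match: 0->7, 1->2, 2->0, 3->1, 4->6
count: 2
applicable_count: 0


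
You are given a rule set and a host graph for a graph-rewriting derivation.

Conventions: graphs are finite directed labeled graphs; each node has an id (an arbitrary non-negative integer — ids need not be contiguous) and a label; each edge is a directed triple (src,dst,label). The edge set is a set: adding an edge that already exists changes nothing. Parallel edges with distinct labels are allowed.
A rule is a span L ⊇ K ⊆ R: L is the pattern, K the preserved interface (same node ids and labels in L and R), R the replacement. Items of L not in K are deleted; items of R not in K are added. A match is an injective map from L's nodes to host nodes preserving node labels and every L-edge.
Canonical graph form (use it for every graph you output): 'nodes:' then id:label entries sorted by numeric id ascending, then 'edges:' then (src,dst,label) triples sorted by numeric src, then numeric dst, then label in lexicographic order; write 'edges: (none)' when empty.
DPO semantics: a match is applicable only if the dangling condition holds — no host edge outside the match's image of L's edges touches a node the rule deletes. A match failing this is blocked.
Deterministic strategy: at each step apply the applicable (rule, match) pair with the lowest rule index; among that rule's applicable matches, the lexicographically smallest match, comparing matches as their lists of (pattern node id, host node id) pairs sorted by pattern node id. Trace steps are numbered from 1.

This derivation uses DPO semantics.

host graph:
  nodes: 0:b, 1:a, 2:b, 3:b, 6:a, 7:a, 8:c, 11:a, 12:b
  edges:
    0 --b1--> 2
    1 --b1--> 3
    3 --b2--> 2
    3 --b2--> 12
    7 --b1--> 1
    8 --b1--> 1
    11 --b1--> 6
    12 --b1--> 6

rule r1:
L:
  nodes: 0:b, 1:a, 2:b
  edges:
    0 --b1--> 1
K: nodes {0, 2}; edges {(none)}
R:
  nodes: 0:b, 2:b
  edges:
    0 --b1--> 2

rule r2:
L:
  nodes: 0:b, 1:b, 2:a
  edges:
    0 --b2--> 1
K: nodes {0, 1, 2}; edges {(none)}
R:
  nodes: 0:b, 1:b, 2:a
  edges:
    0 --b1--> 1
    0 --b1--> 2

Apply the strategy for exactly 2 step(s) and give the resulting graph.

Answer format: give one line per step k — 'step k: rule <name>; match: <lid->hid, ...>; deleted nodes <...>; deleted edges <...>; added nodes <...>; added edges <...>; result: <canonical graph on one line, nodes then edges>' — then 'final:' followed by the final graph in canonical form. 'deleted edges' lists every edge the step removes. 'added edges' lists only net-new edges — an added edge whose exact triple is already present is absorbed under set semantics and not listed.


step 1: rule r2; match: 0->3, 1->2, 2->1; deleted nodes (none); deleted edges (3,2,b2); added nodes (none); added edges (3,1,b1); (3,2,b1); result: nodes: 0:b, 1:a, 2:b, 3:b, 6:a, 7:a, 8:c, 11:a, 12:b edges: (0,2,b1); (1,3,b1); (3,1,b1); (3,2,b1); (3,12,b2); (7,1,b1); (8,1,b1); (11,6,b1); (12,6,b1)
step 2: rule r2; match: 0->3, 1->12, 2->1; deleted nodes (none); deleted edges (3,12,b2); added nodes (none); added edges (3,12,b1); result: nodes: 0:b, 1:a, 2:b, 3:b, 6:a, 7:a, 8:c, 11:a, 12:b edges: (0,2,b1); (1,3,b1); (3,1,b1); (3,2,b1); (3,12,b1); (7,1,b1); (8,1,b1); (11,6,b1); (12,6,b1)
final:
nodes: 0:b, 1:a, 2:b, 3:b, 6:a, 7:a, 8:c, 11:a, 12:b
edges: (0,2,b1); (1,3,b1); (3,1,b1); (3,2,b1); (3,12,b1); (7,1,b1); (8,1,b1); (11,6,b1); (12,6,b1)


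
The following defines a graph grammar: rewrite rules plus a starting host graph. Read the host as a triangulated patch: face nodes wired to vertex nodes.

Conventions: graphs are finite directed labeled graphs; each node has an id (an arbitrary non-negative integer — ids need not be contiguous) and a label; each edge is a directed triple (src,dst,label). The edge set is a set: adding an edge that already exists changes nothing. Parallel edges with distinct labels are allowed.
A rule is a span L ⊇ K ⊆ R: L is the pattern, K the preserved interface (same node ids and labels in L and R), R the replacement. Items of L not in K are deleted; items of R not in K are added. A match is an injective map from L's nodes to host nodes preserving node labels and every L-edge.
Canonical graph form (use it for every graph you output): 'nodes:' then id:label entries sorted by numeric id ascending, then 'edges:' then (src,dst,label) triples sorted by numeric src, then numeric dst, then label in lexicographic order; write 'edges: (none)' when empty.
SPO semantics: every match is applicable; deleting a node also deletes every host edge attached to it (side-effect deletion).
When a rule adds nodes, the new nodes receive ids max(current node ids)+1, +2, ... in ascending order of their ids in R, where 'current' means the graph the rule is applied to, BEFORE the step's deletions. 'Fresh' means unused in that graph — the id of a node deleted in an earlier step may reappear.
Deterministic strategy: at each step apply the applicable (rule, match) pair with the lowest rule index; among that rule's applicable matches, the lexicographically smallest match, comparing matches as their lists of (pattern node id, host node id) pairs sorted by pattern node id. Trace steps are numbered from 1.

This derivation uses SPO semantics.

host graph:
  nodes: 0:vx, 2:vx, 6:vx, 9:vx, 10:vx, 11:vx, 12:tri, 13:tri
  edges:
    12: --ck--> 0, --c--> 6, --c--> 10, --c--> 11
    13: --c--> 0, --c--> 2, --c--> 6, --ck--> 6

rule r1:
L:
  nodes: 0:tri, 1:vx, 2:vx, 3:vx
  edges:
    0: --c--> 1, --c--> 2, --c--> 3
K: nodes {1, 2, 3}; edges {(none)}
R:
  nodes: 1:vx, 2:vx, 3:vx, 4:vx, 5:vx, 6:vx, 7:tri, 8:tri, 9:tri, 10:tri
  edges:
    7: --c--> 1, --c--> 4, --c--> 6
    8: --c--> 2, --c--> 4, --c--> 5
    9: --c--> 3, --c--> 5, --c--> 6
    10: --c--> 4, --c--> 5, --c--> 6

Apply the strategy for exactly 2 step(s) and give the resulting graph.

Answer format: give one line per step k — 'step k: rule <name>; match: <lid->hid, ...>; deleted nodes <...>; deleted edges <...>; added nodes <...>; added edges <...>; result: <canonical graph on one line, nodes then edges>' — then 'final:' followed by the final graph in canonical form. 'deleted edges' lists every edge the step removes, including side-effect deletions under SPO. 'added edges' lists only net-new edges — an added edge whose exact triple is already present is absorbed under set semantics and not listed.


step 1: rule r1; match: 0->12, 1->6, 2->10, 3->11; deleted nodes 12; deleted edges (12,0,ck); (12,6,c); (12,10,c); (12,11,c); added nodes 14, 15, 16, 17, 18, 19, 20; added edges (17,6,c); (17,14,c); (17,16,c); (18,10,c); (18,14,c); (18,15,c); (19,11,c); (19,15,c); (19,16,c); (20,14,c); (20,15,c); (20,16,c); result: nodes: 0:vx, 2:vx, 6:vx, 9:vx, 10:vx, 11:vx, 13:tri, 14:vx, 15:vx, 16:vx, 17:tri, 18:tri, 19:tri, 20:tri edges: (13,0,c); (13,2,c); (13,6,c); (13,6,ck); (17,6,c); (17,14,c); (17,16,c); (18,10,c); (18,14,c); (18,15,c); (19,11,c); (19,15,c); (19,16,c); (20,14,c); (20,15,c); (20,16,c)
step 2: rule r1; match: 0->13, 1->0, 2->2, 3->6; deleted nodes 13; deleted edges (13,0,c); (13,2,c); (13,6,c); (13,6,ck); added nodes 21, 22, 23, 24, 25, 26, 27; added edges (24,0,c); (24,21,c); (24,23,c); (25,2,c); (25,21,c); (25,22,c); (26,6,c); (26,22,c); (26,23,c); (27,21,c); (27,22,c); (27,23,c); result: nodes: 0:vx, 2:vx, 6:vx, 9:vx, 10:vx, 11:vx, 14:vx, 15:vx, 16:vx, 17:tri, 18:tri, 19:tri, 20:tri, 21:vx, 22:vx, 23:vx, 24:tri, 25:tri, 26:tri, 27:tri edges: (17,6,c); (17,14,c); (17,16,c); (18,10,c); (18,14,c); (18,15,c); (19,11,c); (19,15,c); (19,16,c); (20,14,c); (20,15,c); (20,16,c); (24,0,c); (24,21,c); (24,23,c); (25,2,c); (25,21,c); (25,22,c); (26,6,c); (26,22,c); (26,23,c); (27,21,c); (27,22,c); (27,23,c)
final:
nodes: 0:vx, 2:vx, 6:vx, 9:vx, 10:vx, 11:vx, 14:vx, 15:vx, 16:vx, 17:tri, 18:tri, 19:tri, 20:tri, 21:vx, 22:vx, 23:vx, 24:tri, 25:tri, 26:tri, 27:tri
edges: (17,6,c); (17,14,c); (17,16,c); (18,10,c); (18,14,c); (18,15,c); (19,11,c); (19,15,c); (19,16,c); (20,14,c); (20,15,c); (20,16,c); (24,0,c); (24,21,c); (24,23,c); (25,2,c); (25,21,c); (25,22,c); (26,6,c); (26,22,c); (26,23,c); (27,21,c); (27,22,c); (27,23,c)


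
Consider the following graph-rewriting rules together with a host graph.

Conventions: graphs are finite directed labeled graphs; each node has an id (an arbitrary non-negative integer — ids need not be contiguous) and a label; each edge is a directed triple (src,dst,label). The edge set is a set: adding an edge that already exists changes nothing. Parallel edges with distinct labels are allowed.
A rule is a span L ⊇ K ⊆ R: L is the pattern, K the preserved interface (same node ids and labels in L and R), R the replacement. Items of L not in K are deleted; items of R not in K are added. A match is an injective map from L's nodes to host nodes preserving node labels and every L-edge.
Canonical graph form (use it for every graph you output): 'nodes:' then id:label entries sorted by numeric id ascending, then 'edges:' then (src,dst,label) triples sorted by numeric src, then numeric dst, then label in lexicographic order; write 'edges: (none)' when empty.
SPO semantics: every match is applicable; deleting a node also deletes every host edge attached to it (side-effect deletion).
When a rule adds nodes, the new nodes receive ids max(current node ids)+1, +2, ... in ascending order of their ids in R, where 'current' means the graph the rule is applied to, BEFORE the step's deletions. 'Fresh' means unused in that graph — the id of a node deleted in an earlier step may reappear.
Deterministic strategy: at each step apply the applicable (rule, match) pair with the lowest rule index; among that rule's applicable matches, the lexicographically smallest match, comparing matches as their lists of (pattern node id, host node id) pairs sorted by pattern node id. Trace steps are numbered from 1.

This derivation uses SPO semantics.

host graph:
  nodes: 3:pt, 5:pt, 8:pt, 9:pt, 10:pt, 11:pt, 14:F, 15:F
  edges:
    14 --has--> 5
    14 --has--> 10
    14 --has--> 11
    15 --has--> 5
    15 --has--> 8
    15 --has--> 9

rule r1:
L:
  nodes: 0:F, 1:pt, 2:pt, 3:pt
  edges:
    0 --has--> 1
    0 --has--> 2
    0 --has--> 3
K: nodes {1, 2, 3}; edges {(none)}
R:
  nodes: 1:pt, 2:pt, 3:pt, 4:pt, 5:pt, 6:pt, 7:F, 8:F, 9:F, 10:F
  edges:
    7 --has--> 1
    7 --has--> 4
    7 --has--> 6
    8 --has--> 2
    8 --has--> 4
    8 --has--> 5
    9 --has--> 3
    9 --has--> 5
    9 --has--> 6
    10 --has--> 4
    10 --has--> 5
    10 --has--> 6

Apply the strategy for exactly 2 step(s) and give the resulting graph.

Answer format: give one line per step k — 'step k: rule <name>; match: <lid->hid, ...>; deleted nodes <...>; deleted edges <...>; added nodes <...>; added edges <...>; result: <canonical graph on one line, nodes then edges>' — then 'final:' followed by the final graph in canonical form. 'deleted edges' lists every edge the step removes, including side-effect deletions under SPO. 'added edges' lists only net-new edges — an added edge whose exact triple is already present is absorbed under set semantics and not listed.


step 1: rule r1; match: 0->14, 1->5, 2->10, 3->11; deleted nodes 14; deleted edges (14,5,has); (14,10,has); (14,11,has); added nodes 16, 17, 18, 19, 20, 21, 22; added edges (19,5,has); (19,16,has); (19,18,has); (20,10,has); (20,16,has); (20,17,has); (21,11,has); (21,17,has); (21,18,has); (22,16,has); (22,17,has); (22,18,has); result: nodes: 3:pt, 5:pt, 8:pt, 9:pt, 10:pt, 11:pt, 15:F, 16:pt, 17:pt, 18:pt, 19:F, 20:F, 21:F, 22:F edges: (15,5,has); (15,8,has); (15,9,has); (19,5,has); (19,16,has); (19,18,has); (20,10,has); (20,16,has); (20,17,has); (21,11,has); (21,17,has); (21,18,has); (22,16,has); (22,17,has); (22,18,has)
step 2: rule r1; match: 0->15, 1->5, 2->8, 3->9; deleted nodes 15; deleted edges (15,5,has); (15,8,has); (15,9,has); added nodes 23, 24, 25, 26, 27, 28, 29; added edges (26,5,has); (26,23,has); (26,25,has); (27,8,has); (27,23,has); (27,24,has); (28,9,has); (28,24,has); (28,25,has); (29,23,has); (29,24,has); (29,25,has); result: nodes: 3:pt, 5:pt, 8:pt, 9:pt, 10:pt, 11:pt, 16:pt, 17:pt, 18:pt, 19:F, 20:F, 21:F, 22:F, 23:pt, 24:pt, 25:pt, 26:F, 27:F, 28:F, 29:F edges: (19,5,has); (19,16,has); (19,18,has); (20,10,has); (20,16,has); (20,17,has); (21,11,has); (21,17,has); (21,18,has); (22,16,has); (22,17,has); (22,18,has); (26,5,has); (26,23,has); (26,25,has); (27,8,has); (27,23,has); (27,24,has); (28,9,has); (28,24,has); (28,25,has); (29,23,has); (29,24,has); (29,25,has)
final:
nodes: 3:pt, 5:pt, 8:pt, 9:pt, 10:pt, 11:pt, 16:pt, 17:pt, 18:pt, 19:F, 20:F, 21:F, 22:F, 23:pt, 24:pt, 25:pt, 26:F, 27:F, 28:F, 29:F
edges: (19,5,has); (19,16,has); (19,18,has); (20,10,has); (20,16,has); (20,17,has); (21,11,has); (21,17,has); (21,18,has); (22,16,has); (22,17,has); (22,18,has); (26,5,has); (26,23,has); (26,25,has); (27,8,has); (27,23,has); (27,24,has); (28,9,has); (28,24,has); (28,25,has); (29,23,has); (29,24,has); (29,25,has)


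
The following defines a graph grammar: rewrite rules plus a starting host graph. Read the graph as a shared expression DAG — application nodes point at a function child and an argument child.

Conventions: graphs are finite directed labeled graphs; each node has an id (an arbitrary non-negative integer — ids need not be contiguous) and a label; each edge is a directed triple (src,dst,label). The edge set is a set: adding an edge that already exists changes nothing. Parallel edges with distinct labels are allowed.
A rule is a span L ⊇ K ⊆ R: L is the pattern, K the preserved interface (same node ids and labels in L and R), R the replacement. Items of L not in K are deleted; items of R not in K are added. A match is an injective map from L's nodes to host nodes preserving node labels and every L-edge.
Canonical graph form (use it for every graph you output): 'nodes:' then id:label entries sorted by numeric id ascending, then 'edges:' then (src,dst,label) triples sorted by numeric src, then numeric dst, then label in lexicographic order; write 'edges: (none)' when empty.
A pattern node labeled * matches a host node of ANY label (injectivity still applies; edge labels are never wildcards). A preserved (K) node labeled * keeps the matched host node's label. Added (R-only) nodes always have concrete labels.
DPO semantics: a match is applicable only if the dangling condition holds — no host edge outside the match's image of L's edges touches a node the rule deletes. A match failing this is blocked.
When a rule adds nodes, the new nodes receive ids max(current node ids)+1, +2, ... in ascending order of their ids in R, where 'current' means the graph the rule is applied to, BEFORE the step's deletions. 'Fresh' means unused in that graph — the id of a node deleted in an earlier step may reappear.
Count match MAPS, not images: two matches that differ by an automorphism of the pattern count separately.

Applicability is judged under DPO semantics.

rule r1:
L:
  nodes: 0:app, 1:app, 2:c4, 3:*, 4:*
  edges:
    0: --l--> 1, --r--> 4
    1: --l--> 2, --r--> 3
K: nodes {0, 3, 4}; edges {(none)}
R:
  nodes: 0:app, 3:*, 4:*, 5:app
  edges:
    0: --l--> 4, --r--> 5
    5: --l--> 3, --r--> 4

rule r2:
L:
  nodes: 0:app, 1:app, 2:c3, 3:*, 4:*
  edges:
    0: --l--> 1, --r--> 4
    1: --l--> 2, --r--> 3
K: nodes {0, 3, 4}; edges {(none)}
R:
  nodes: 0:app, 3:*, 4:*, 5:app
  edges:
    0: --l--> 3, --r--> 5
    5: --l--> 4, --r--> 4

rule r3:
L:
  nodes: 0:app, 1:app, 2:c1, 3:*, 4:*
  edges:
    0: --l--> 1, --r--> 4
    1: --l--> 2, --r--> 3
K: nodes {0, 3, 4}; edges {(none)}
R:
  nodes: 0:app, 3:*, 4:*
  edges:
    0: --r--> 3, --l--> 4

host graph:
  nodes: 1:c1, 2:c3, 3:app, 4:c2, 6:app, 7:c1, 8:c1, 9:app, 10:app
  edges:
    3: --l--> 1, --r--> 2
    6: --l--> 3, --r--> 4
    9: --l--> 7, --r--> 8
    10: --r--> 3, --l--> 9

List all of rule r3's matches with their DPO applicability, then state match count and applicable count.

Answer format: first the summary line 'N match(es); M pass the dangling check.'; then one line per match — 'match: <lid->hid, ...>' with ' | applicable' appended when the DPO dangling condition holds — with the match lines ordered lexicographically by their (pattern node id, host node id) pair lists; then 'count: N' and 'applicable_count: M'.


2 match(es); 1 pass the dangling check.
match: 0->6, 1->3, 2->1, 3->2, 4->4
match: 0->10, 1->9, 2->7, 3->8, 4->3 | applicable
count: 2
applicable_count: 1


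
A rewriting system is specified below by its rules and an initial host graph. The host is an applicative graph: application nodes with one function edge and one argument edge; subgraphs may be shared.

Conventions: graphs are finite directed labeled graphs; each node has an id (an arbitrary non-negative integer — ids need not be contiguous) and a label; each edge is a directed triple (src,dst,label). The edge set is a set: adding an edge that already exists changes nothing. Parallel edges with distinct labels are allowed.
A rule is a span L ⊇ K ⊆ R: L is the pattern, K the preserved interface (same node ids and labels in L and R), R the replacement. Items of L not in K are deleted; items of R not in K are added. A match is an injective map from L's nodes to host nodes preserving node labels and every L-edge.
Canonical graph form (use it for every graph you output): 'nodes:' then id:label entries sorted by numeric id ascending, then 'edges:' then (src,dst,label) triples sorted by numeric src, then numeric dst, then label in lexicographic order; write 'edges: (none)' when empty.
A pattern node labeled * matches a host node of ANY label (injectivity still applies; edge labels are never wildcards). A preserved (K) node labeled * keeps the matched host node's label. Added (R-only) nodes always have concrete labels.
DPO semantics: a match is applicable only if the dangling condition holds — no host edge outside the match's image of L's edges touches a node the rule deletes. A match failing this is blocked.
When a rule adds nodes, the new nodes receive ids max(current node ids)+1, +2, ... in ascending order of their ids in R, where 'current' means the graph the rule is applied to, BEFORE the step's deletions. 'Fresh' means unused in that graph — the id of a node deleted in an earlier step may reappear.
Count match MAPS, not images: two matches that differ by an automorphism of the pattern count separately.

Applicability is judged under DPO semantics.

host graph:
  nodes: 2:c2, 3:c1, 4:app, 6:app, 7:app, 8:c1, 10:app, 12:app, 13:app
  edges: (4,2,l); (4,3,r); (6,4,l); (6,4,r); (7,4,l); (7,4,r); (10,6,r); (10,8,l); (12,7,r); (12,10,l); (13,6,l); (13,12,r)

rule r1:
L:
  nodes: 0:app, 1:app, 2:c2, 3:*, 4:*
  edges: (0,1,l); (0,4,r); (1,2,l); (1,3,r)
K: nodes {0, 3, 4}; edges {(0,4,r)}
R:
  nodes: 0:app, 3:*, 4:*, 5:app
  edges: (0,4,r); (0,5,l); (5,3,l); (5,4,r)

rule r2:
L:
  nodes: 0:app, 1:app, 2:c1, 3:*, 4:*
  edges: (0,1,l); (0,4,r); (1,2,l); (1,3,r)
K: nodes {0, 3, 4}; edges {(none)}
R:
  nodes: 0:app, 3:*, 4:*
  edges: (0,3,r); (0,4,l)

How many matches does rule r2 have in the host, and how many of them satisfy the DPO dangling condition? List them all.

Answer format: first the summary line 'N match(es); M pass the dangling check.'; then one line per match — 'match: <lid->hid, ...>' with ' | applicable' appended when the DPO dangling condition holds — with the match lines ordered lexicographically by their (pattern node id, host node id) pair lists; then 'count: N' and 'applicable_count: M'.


1 match(es); 1 pass the dangling check.
match: 0->12, 1->10, 2->8, 3->6, 4->7 | applicable
count: 1
applicable_count: 1


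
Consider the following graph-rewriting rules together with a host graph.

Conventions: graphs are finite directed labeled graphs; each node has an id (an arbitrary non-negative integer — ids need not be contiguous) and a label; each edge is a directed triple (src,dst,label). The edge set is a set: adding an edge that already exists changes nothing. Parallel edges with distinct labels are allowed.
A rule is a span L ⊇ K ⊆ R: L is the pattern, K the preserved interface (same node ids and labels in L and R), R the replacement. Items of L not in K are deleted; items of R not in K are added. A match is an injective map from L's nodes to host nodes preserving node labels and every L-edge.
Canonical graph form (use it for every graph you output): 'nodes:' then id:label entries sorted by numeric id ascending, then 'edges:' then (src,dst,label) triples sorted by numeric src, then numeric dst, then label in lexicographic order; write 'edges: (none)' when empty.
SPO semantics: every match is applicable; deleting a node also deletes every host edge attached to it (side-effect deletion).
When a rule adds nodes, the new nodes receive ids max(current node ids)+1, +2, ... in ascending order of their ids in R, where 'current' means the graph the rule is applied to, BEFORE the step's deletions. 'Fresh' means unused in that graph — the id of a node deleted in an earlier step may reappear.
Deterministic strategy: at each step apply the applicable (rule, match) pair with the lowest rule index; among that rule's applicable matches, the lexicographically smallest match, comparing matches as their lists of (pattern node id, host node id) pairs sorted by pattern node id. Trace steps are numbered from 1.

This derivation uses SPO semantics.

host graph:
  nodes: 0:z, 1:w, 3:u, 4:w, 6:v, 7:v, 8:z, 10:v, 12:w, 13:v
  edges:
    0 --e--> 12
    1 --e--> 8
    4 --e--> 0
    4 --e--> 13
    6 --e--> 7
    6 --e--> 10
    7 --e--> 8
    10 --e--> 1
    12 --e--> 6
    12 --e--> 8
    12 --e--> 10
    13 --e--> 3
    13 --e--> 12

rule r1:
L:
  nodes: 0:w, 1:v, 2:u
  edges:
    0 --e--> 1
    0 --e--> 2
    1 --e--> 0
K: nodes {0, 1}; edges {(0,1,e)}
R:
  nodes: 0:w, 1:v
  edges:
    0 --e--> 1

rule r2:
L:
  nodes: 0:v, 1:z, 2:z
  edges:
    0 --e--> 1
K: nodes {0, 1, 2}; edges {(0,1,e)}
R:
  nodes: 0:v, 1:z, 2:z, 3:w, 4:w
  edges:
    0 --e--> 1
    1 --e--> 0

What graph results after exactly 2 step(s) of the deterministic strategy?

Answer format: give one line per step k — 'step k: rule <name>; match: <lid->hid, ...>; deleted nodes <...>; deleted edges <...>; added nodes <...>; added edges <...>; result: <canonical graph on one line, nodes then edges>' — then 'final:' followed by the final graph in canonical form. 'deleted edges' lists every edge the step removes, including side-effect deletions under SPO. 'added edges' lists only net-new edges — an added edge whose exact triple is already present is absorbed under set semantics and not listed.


step 1: rule r2; match: 0->7, 1->8, 2->0; deleted nodes (none); deleted edges (none); added nodes 14, 15; added edges (8,7,e); result: nodes: 0:z, 1:w, 3:u, 4:w, 6:v, 7:v, 8:z, 10:v, 12:w, 13:v, 14:w, 15:w edges: (0,12,e); (1,8,e); (4,0,e); (4,13,e); (6,7,e); (6,10,e); (7,8,e); (8,7,e); (10,1,e); (12,6,e); (12,8,e); (12,10,e); (13,3,e); (13,12,e)
step 2: rule r2; match: 0->7, 1->8, 2->0; deleted nodes (none); deleted edges (none); added nodes 16, 17; added edges (none); result: nodes: 0:z, 1:w, 3:u, 4:w, 6:v, 7:v, 8:z, 10:v, 12:w, 13:v, 14:w, 15:w, 16:w, 17:w edges: (0,12,e); (1,8,e); (4,0,e); (4,13,e); (6,7,e); (6,10,e); (7,8,e); (8,7,e); (10,1,e); (12,6,e); (12,8,e); (12,10,e); (13,3,e); (13,12,e)
final:
nodes: 0:z, 1:w, 3:u, 4:w, 6:v, 7:v, 8:z, 10:v, 12:w, 13:v, 14:w, 15:w, 16:w, 17:w
edges: (0,12,e); (1,8,e); (4,0,e); (4,13,e); (6,7,e); (6,10,e); (7,8,e); (8,7,e); (10,1,e); (12,6,e); (12,8,e); (12,10,e); (13,3,e); (13,12,e)


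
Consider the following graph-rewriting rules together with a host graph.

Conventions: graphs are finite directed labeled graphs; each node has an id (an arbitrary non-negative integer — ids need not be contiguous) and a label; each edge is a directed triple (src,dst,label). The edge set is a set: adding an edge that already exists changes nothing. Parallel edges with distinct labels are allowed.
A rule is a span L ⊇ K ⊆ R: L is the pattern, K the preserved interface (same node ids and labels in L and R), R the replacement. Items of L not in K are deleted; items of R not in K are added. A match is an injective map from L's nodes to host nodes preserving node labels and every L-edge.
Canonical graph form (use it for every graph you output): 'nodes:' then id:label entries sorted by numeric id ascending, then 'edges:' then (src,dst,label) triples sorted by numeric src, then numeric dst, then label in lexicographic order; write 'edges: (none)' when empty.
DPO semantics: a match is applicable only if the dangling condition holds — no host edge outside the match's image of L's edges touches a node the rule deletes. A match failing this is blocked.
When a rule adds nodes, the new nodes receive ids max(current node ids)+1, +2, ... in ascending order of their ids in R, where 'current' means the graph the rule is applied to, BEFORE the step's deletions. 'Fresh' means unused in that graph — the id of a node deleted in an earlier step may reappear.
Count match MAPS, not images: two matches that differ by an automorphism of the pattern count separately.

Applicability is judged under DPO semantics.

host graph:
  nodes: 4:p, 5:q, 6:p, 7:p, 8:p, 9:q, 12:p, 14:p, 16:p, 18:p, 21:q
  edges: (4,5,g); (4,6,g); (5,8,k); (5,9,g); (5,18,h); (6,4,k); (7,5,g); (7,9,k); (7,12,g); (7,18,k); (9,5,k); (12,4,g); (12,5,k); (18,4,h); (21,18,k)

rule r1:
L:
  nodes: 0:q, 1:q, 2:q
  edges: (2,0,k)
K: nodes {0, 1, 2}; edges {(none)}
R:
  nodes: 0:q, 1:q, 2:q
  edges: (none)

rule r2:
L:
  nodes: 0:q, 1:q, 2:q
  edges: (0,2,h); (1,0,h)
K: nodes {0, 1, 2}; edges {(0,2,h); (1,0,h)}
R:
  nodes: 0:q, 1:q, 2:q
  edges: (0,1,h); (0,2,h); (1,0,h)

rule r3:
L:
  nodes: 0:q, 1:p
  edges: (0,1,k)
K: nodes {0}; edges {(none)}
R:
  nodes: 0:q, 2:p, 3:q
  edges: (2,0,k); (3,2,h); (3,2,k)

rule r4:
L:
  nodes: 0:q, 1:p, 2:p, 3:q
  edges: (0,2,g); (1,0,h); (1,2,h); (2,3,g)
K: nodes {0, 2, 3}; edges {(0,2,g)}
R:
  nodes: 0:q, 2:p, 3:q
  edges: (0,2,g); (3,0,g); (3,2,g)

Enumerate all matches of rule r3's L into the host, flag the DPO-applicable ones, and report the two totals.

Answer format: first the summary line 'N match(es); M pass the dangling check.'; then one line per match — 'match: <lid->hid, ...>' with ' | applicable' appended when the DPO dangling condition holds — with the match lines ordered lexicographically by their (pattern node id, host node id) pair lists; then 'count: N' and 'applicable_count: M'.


2 match(es); 1 pass the dangling check.
match: 0->5, 1->8 | applicable
match: 0->21, 1->18
count: 2
applicable_count: 1
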